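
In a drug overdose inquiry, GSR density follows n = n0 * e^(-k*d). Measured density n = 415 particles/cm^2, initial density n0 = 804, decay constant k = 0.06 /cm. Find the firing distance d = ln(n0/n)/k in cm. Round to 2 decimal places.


GSR distance calculation:
n0/n = 804 / 415 = 1.937349
ln(n0/n) = 0.661321
d = 0.661321 / 0.06 = 11.02 cm

11.02


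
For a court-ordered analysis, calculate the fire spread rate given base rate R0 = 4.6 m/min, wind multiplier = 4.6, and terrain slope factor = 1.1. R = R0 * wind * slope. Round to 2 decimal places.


Fire spread rate calculation:
R = R0 * wind_factor * slope_factor
= 4.6 * 4.6 * 1.1
= 21.16 * 1.1
= 23.28 m/min

23.28


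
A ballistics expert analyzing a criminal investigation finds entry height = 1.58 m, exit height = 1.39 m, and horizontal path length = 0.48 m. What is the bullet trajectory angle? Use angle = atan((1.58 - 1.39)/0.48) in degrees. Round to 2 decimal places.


Bullet trajectory angle:
Height difference = 1.58 - 1.39 = 0.19 m
angle = atan(0.19 / 0.48)
angle = atan(0.395833)
angle = 21.60 degrees

21.60


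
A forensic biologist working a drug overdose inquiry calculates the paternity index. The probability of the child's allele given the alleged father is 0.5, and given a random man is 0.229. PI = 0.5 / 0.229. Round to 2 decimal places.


Paternity Index calculation:
PI = P(allele|father) / P(allele|random)
PI = 0.5 / 0.229
PI = 2.18

2.18


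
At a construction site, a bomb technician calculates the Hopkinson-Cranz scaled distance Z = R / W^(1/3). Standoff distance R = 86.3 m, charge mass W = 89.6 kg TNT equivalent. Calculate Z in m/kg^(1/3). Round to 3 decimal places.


Scaled distance calculation:
W^(1/3) = 89.6^(1/3) = 4.474756
Z = R / W^(1/3) = 86.3 / 4.474756
Z = 19.286 m/kg^(1/3)

19.286


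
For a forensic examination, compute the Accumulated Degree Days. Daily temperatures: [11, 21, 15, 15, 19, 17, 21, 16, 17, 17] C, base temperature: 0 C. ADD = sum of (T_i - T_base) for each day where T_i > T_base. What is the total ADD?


Computing ADD day by day:
Day 1: max(0, 11 - 0) = 11
Day 2: max(0, 21 - 0) = 21
Day 3: max(0, 15 - 0) = 15
Day 4: max(0, 15 - 0) = 15
Day 5: max(0, 19 - 0) = 19
Day 6: max(0, 17 - 0) = 17
Day 7: max(0, 21 - 0) = 21
Day 8: max(0, 16 - 0) = 16
Day 9: max(0, 17 - 0) = 17
Day 10: max(0, 17 - 0) = 17
Total ADD = 169

169


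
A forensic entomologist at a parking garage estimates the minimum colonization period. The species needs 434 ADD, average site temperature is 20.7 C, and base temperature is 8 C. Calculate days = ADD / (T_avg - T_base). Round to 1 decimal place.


Insect development time:
Effective temperature = avg_temp - T_base = 20.7 - 8 = 12.7 C
Days = ADD / effective_temp = 434 / 12.7 = 34.2 days

34.2


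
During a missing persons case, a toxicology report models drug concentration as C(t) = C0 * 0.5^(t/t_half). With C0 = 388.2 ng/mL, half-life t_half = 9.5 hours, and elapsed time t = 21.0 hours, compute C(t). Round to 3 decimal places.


Drug concentration decay:
Number of half-lives = t / t_half = 21.0 / 9.5 = 2.210526
Decay factor = 0.5^2.210526 = 0.21605552
C(t) = 388.2 * 0.21605552 = 83.873 ng/mL

83.873


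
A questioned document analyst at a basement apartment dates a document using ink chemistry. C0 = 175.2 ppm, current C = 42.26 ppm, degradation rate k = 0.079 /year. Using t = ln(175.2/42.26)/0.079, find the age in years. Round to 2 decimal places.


Document age estimation:
C0/C = 175.2 / 42.26 = 4.145764
ln(C0/C) = 1.422087
t = 1.422087 / 0.079 = 18.00 years

18.00


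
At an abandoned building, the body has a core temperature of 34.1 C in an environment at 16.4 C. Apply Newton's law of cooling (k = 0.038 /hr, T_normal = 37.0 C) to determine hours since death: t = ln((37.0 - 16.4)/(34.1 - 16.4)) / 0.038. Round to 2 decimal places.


Using Newton's law of cooling:
t = ln((T_normal - T_ambient) / (T_body - T_ambient)) / k
T_normal - T_ambient = 20.6
T_body - T_ambient = 17.7
Ratio = 1.163842
ln(ratio) = 0.151727
t = 0.151727 / 0.038 = 3.99 hours

3.99


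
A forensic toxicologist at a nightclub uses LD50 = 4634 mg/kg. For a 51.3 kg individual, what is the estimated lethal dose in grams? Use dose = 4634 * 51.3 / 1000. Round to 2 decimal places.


Lethal dose calculation:
Lethal dose = LD50 * body_weight / 1000
= 4634 * 51.3 / 1000
= 237724.2 / 1000
= 237.72 g

237.72


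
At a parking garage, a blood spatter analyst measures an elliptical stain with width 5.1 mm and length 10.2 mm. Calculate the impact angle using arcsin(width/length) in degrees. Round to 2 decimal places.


Blood spatter impact angle calculation:
width / length = 5.1 / 10.2 = 0.5
angle = arcsin(0.5)
angle = 30.00 degrees

30.00


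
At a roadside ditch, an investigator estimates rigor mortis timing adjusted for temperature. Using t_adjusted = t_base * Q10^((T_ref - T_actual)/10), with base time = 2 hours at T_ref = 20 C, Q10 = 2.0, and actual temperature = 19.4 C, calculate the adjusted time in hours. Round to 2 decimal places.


Rigor mortis time adjustment:
Exponent = (T_ref - T_actual) / 10 = (20 - 19.4) / 10 = 0.06
Q10 factor = 2.0^0.06 = 1.04247
t_adjusted = 2 * 1.04247 = 2.08 hours

2.08


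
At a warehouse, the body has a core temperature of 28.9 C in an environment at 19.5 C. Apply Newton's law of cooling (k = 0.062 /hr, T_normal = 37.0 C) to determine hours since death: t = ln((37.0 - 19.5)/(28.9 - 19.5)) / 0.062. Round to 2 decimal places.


Using Newton's law of cooling:
t = ln((T_normal - T_ambient) / (T_body - T_ambient)) / k
T_normal - T_ambient = 17.5
T_body - T_ambient = 9.4
Ratio = 1.861702
ln(ratio) = 0.621491
t = 0.621491 / 0.062 = 10.02 hours

10.02


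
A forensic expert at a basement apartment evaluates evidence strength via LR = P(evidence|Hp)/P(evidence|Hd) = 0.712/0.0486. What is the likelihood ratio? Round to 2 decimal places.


Likelihood ratio calculation:
LR = P(E|Hp) / P(E|Hd)
LR = 0.712 / 0.0486
LR = 14.65

14.65


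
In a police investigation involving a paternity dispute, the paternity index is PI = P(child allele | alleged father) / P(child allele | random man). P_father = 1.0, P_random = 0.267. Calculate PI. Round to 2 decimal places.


Paternity Index calculation:
PI = P(allele|father) / P(allele|random)
PI = 1.0 / 0.267
PI = 3.75

3.75


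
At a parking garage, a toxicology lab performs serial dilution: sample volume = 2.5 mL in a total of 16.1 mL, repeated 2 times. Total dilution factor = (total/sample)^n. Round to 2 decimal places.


Dilution factor calculation:
Single dilution = V_total / V_sample = 16.1 / 2.5 ≈ 6.44
Number of dilutions = 2
Total DF = (16.1 / 2.5)^2 (full precision, rounded at the end) = 41.47

41.47


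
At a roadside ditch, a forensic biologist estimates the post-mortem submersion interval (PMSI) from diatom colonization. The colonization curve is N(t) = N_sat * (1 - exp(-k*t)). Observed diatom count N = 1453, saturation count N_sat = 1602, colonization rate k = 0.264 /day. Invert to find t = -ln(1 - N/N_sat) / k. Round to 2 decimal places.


PMSI from diatom colonization curve:
N / N_sat = 1453 / 1602 = 0.906991
1 - N/N_sat = 0.093009
ln(1 - N/N_sat) = -2.375059
t = -ln(1 - N/N_sat) / k = -(-2.375059) / 0.264 = 9.00 days

9.00


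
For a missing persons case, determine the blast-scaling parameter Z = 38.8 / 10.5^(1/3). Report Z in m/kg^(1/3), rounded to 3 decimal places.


Scaled distance calculation:
W^(1/3) = 10.5^(1/3) = 2.18976
Z = R / W^(1/3) = 38.8 / 2.18976
Z = 17.719 m/kg^(1/3)

17.719


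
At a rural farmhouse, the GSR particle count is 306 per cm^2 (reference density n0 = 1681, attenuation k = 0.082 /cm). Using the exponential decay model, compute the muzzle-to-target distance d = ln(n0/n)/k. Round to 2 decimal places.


GSR distance calculation:
n0/n = 1681 / 306 = 5.493464
ln(n0/n) = 1.703559
d = 1.703559 / 0.082 = 20.78 cm

20.78


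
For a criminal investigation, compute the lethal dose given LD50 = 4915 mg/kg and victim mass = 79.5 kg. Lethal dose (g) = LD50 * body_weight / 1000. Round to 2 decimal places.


Lethal dose calculation:
Lethal dose = LD50 * body_weight / 1000
= 4915 * 79.5 / 1000
= 390742.5 / 1000
= 390.74 g

390.74


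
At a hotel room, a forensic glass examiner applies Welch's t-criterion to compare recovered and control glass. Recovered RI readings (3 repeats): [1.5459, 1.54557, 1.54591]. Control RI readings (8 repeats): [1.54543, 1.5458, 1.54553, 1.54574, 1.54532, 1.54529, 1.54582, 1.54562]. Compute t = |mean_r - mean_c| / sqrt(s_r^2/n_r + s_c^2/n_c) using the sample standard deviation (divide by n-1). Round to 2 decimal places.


Welch's t-criterion for glass RI comparison:
Recovered mean = sum / n_r = 4.63738 / 3 = 1.5457933
Control mean = sum / n_c = 12.36455 / 8 = 1.5455687
Recovered sample variance s_r^2 = 3.74333e-08
Control sample variance s_c^2 = 4.41268e-08
Welch SE (unpooled) = sqrt(s_r^2/n_r + s_c^2/n_c) = sqrt(1.24778e-08 + 5.51585e-09) = sqrt(1.79936e-08) = 0.00013414
|mean_r - mean_c| = 0.000224583
t = 0.000224583 / 0.00013414 = 1.67

1.67


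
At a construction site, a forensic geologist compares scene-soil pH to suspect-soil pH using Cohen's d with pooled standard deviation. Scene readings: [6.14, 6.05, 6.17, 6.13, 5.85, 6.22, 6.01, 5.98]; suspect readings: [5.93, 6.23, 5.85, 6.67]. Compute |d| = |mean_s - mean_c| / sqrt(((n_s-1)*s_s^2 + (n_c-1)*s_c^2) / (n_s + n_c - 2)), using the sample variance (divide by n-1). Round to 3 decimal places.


Pooled-variance Cohen's d for soil pH comparison:
Scene mean = 48.55 / 8 = 6.06875
Suspect mean = 24.68 / 4 = 6.17
Scene sample variance s_s^2 = 0.014498
Suspect sample variance s_c^2 = 0.137867
Pooled variance = ((n_s-1)*s_s^2 + (n_c-1)*s_c^2) / (n_s + n_c - 2) = 0.051509
Pooled SD = sqrt(0.051509) = 0.226956
Mean difference = -0.10125
|d| = |-0.10125| / 0.226956 = 0.446

0.446


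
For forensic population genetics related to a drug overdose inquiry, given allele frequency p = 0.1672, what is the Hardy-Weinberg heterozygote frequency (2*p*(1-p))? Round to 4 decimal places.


Hardy-Weinberg heterozygote frequency:
q = 1 - p = 1 - 0.1672 = 0.8328
2pq = 2 * 0.1672 * 0.8328 = 0.2785

0.2785


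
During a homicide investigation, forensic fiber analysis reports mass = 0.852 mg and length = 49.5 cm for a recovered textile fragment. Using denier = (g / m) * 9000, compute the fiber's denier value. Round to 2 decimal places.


Denier calculation:
Mass in grams = 0.852 mg / 1000 = 0.000852 g
Length in meters = 49.5 cm / 100 = 0.495 m
Linear density = mass / length = 0.000852 / 0.495 = 0.00172121 g/m
Denier = (g/m) * 9000 = 0.00172121 * 9000 = 15.49

15.49


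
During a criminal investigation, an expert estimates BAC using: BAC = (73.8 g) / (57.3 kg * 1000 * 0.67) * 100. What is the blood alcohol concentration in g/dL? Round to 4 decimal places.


Applying the Widmark formula:
BAC = (dose_g / (body_wt * 1000 * r)) * 100
Denominator = 57.3 * 1000 * 0.67 = 38391
BAC = (73.8 / 38391) * 100
BAC = 0.1922 g/dL

0.1922


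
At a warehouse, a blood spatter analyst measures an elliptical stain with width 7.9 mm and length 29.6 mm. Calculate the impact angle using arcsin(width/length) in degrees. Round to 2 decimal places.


Blood spatter impact angle calculation:
width / length = 7.9 / 29.6 = 0.266892
angle = arcsin(0.266892)
angle = 15.48 degrees

15.48


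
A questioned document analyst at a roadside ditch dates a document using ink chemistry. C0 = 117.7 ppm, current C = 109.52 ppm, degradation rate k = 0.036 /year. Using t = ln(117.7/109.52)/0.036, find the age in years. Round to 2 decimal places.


Document age estimation:
C0/C = 117.7 / 109.52 = 1.07469
ln(C0/C) = 0.072032
t = 0.072032 / 0.036 = 2.00 years

2.00


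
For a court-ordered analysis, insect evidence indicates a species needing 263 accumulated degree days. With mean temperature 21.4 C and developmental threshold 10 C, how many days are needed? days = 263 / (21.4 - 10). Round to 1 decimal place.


Insect development time:
Effective temperature = avg_temp - T_base = 21.4 - 10 = 11.4 C
Days = ADD / effective_temp = 263 / 11.4 = 23.1 days

23.1


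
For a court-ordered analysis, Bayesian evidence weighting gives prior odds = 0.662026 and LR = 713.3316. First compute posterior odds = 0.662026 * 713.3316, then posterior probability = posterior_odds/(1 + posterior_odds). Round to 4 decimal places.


Bayesian evidence evaluation:
Posterior odds = prior_odds * LR = 0.662026 * 713.3316 = 472.2441
Posterior probability = posterior_odds / (1 + posterior_odds)
= 472.2441 / (1 + 472.2441)
= 472.2441 / 473.2441
= 0.9979

0.9979


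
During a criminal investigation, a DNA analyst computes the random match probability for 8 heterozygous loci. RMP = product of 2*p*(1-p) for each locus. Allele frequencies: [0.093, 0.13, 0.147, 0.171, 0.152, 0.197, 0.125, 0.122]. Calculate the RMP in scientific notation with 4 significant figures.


Computing RMP for 8 loci:
Locus 1: 2 * 0.093 * 0.907 = 0.168702
Locus 2: 2 * 0.13 * 0.87 = 0.2262
Locus 3: 2 * 0.147 * 0.853 = 0.250782
Locus 4: 2 * 0.171 * 0.829 = 0.283518
Locus 5: 2 * 0.152 * 0.848 = 0.257792
Locus 6: 2 * 0.197 * 0.803 = 0.316382
Locus 7: 2 * 0.125 * 0.875 = 0.21875
Locus 8: 2 * 0.122 * 0.878 = 0.214232
RMP = 1.037e-05

1.037e-05


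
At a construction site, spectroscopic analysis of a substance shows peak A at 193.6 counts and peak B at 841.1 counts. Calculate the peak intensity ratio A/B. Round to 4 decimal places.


Spectral peak ratio:
Peak A = 193.6 counts
Peak B = 841.1 counts
Ratio = 193.6 / 841.1 = 0.2302

0.2302


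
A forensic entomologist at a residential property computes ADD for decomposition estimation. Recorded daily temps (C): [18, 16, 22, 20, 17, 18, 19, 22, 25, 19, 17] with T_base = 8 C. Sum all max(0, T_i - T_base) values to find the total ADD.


Computing ADD day by day:
Day 1: max(0, 18 - 8) = 10
Day 2: max(0, 16 - 8) = 8
Day 3: max(0, 22 - 8) = 14
Day 4: max(0, 20 - 8) = 12
Day 5: max(0, 17 - 8) = 9
Day 6: max(0, 18 - 8) = 10
Day 7: max(0, 19 - 8) = 11
Day 8: max(0, 22 - 8) = 14
Day 9: max(0, 25 - 8) = 17
Day 10: max(0, 19 - 8) = 11
Day 11: max(0, 17 - 8) = 9
Total ADD = 125

125


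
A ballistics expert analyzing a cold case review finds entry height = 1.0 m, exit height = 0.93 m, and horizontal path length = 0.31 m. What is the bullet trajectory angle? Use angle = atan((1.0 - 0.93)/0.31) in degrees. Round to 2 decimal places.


Bullet trajectory angle:
Height difference = 1.0 - 0.93 = 0.07 m
angle = atan(0.07 / 0.31)
angle = atan(0.225806)
angle = 12.72 degrees

12.72


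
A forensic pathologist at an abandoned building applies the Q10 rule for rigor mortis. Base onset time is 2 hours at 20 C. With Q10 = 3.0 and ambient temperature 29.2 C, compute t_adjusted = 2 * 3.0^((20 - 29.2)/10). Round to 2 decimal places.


Rigor mortis time adjustment:
Exponent = (T_ref - T_actual) / 10 = (20 - 29.2) / 10 = -0.92
Q10 factor = 3.0^-0.92 = 0.36396
t_adjusted = 2 * 0.36396 = 0.73 hours

0.73


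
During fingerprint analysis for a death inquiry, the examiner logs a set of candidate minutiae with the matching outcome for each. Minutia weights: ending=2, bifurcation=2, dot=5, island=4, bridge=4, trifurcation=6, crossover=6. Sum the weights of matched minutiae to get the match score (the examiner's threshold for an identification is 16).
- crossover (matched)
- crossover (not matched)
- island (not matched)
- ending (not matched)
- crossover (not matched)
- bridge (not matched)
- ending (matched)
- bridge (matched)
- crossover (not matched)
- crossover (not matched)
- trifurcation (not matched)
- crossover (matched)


Weighted minutiae match score:
  crossover: matched, +6 (running total 6)
  crossover: not matched, +0
  island: not matched, +0
  ending: not matched, +0
  crossover: not matched, +0
  bridge: not matched, +0
  ending: matched, +2 (running total 8)
  bridge: matched, +4 (running total 12)
  crossover: not matched, +0
  crossover: not matched, +0
  trifurcation: not matched, +0
  crossover: matched, +6 (running total 18)
Total score = 18
Threshold = 16; verdict = identification

18


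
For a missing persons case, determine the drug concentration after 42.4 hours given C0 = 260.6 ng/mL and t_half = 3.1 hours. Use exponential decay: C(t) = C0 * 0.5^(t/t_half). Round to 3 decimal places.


Drug concentration decay:
Number of half-lives = t / t_half = 42.4 / 3.1 = 13.677419
Decay factor = 0.5^13.677419 = 0.00007633
C(t) = 260.6 * 0.00007633 = 0.020 ng/mL

0.020


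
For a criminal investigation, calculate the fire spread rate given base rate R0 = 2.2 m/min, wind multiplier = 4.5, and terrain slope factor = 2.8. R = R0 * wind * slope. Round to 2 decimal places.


Fire spread rate calculation:
R = R0 * wind_factor * slope_factor
= 2.2 * 4.5 * 2.8
= 9.9 * 2.8
= 27.72 m/min

27.72


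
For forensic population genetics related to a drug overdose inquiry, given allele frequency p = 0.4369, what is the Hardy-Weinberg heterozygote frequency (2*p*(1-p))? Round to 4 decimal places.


Hardy-Weinberg heterozygote frequency:
q = 1 - p = 1 - 0.4369 = 0.5631
2pq = 2 * 0.4369 * 0.5631 = 0.4920

0.4920


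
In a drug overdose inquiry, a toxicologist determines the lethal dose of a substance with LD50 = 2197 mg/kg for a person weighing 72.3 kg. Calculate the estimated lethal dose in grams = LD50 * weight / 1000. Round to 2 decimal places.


Lethal dose calculation:
Lethal dose = LD50 * body_weight / 1000
= 2197 * 72.3 / 1000
= 158843.1 / 1000
= 158.84 g

158.84


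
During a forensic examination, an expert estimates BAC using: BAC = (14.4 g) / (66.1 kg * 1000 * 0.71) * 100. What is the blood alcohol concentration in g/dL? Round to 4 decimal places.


Applying the Widmark formula:
BAC = (dose_g / (body_wt * 1000 * r)) * 100
Denominator = 66.1 * 1000 * 0.71 = 46931
BAC = (14.4 / 46931) * 100
BAC = 0.0307 g/dL

0.0307


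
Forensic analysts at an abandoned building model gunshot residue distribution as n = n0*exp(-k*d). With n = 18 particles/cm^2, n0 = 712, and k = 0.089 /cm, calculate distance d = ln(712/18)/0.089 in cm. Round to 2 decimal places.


GSR distance calculation:
n0/n = 712 / 18 = 39.555556
ln(n0/n) = 3.677706
d = 3.677706 / 0.089 = 41.32 cm

41.32


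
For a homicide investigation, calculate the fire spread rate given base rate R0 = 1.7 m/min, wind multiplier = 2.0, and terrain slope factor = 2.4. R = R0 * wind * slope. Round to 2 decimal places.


Fire spread rate calculation:
R = R0 * wind_factor * slope_factor
= 1.7 * 2.0 * 2.4
= 3.4 * 2.4
= 8.16 m/min

8.16


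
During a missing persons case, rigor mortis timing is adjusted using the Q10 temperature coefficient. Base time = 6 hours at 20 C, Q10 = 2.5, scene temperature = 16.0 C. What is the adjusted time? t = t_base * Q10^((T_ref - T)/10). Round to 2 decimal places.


Rigor mortis time adjustment:
Exponent = (T_ref - T_actual) / 10 = (20 - 16.0) / 10 = 0.4
Q10 factor = 2.5^0.4 = 1.4427
t_adjusted = 6 * 1.4427 = 8.66 hours

8.66


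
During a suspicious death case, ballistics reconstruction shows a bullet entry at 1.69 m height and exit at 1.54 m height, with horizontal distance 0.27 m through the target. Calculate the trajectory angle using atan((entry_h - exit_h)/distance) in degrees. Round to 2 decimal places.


Bullet trajectory angle:
Height difference = 1.69 - 1.54 = 0.15 m
angle = atan(0.15 / 0.27)
angle = atan(0.555556)
angle = 29.05 degrees

29.05


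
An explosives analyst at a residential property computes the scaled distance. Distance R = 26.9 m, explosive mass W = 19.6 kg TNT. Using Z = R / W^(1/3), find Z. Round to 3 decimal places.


Scaled distance calculation:
W^(1/3) = 19.6^(1/3) = 2.696199
Z = R / W^(1/3) = 26.9 / 2.696199
Z = 9.977 m/kg^(1/3)

9.977


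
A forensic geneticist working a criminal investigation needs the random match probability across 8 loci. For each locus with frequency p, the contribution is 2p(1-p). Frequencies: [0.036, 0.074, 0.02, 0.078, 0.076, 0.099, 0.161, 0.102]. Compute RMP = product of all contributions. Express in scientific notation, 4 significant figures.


Computing RMP for 8 loci:
Locus 1: 2 * 0.036 * 0.964 = 0.069408
Locus 2: 2 * 0.074 * 0.926 = 0.137048
Locus 3: 2 * 0.02 * 0.98 = 0.0392
Locus 4: 2 * 0.078 * 0.922 = 0.143832
Locus 5: 2 * 0.076 * 0.924 = 0.140448
Locus 6: 2 * 0.099 * 0.901 = 0.178398
Locus 7: 2 * 0.161 * 0.839 = 0.270158
Locus 8: 2 * 0.102 * 0.898 = 0.183192
RMP = 6.650e-08

6.650e-08


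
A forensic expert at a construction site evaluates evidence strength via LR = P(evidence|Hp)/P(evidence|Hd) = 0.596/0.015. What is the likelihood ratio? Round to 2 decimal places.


Likelihood ratio calculation:
LR = P(E|Hp) / P(E|Hd)
LR = 0.596 / 0.015
LR = 39.73

39.73


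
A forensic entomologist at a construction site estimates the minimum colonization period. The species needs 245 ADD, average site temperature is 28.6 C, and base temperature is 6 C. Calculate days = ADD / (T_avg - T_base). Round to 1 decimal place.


Insect development time:
Effective temperature = avg_temp - T_base = 28.6 - 6 = 22.6 C
Days = ADD / effective_temp = 245 / 22.6 = 10.8 days

10.8


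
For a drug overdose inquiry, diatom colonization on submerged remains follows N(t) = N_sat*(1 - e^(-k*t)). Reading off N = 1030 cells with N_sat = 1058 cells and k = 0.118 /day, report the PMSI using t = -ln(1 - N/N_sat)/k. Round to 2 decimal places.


PMSI from diatom colonization curve:
N / N_sat = 1030 / 1058 = 0.973535
1 - N/N_sat = 0.026465
ln(1 - N/N_sat) = -3.631932
t = -ln(1 - N/N_sat) / k = -(-3.631932) / 0.118 = 30.78 days

30.78


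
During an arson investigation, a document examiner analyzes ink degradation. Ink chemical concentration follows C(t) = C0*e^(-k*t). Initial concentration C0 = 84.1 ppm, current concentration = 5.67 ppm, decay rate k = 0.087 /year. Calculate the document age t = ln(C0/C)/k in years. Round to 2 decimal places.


Document age estimation:
C0/C = 84.1 / 5.67 = 14.832451
ln(C0/C) = 2.696817
t = 2.696817 / 0.087 = 31.00 years

31.00


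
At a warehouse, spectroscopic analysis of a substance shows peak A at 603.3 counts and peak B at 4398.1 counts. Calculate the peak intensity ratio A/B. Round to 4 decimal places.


Spectral peak ratio:
Peak A = 603.3 counts
Peak B = 4398.1 counts
Ratio = 603.3 / 4398.1 = 0.1372

0.1372


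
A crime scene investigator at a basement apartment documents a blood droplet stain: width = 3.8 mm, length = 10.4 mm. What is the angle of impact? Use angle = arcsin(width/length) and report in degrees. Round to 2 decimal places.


Blood spatter impact angle calculation:
width / length = 3.8 / 10.4 = 0.365385
angle = arcsin(0.365385)
angle = 21.43 degrees

21.43


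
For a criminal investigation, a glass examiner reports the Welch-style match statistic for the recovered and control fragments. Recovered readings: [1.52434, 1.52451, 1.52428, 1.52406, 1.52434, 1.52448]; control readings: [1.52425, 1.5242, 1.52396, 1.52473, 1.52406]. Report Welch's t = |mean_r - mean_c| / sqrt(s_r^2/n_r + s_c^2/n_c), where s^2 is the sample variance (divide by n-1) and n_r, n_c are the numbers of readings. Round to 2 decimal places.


Welch's t-criterion for glass RI comparison:
Recovered mean = sum / n_r = 9.14601 / 6 = 1.524335
Control mean = sum / n_c = 7.6212 / 5 = 1.52424
Recovered sample variance s_r^2 = 2.607e-08
Control sample variance s_c^2 = 8.815e-08
Welch SE (unpooled) = sqrt(s_r^2/n_r + s_c^2/n_c) = sqrt(4.345e-09 + 1.763e-08) = sqrt(2.1975e-08) = 0.00014824
|mean_r - mean_c| = 9.5e-05
t = 9.5e-05 / 0.00014824 = 0.64

0.64


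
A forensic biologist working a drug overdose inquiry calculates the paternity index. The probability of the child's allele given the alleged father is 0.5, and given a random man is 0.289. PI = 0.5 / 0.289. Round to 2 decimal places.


Paternity Index calculation:
PI = P(allele|father) / P(allele|random)
PI = 0.5 / 0.289
PI = 1.73

1.73


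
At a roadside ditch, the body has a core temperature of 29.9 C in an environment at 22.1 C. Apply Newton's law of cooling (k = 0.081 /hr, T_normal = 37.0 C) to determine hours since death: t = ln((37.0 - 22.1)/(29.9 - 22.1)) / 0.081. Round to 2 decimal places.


Using Newton's law of cooling:
t = ln((T_normal - T_ambient) / (T_body - T_ambient)) / k
T_normal - T_ambient = 14.9
T_body - T_ambient = 7.8
Ratio = 1.910256
ln(ratio) = 0.647237
t = 0.647237 / 0.081 = 7.99 hours

7.99


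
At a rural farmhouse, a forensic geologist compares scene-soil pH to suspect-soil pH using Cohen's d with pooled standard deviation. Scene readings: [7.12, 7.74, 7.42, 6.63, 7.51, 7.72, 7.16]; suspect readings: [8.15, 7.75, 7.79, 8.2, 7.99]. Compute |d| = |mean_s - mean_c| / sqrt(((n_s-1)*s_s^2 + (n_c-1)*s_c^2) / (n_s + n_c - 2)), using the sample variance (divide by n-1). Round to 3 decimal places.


Pooled-variance Cohen's d for soil pH comparison:
Scene mean = 51.3 / 7 = 7.328571
Suspect mean = 39.88 / 5 = 7.976
Scene sample variance s_s^2 = 0.153948
Suspect sample variance s_c^2 = 0.04158
Pooled variance = ((n_s-1)*s_s^2 + (n_c-1)*s_c^2) / (n_s + n_c - 2) = 0.109001
Pooled SD = sqrt(0.109001) = 0.330153
Mean difference = -0.647429
|d| = |-0.647429| / 0.330153 = 1.961

1.961


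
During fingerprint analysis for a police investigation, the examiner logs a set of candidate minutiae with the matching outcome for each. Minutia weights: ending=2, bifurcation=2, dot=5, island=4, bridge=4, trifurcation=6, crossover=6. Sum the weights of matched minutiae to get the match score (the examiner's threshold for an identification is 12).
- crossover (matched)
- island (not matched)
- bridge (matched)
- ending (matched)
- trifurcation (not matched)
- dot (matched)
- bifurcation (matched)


Weighted minutiae match score:
  crossover: matched, +6 (running total 6)
  island: not matched, +0
  bridge: matched, +4 (running total 10)
  ending: matched, +2 (running total 12)
  trifurcation: not matched, +0
  dot: matched, +5 (running total 17)
  bifurcation: matched, +2 (running total 19)
Total score = 19
Threshold = 12; verdict = identification

19


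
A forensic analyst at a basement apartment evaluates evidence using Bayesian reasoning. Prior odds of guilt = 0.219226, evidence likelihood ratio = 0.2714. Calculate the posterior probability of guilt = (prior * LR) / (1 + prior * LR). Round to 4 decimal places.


Bayesian evidence evaluation:
Posterior odds = prior_odds * LR = 0.219226 * 0.2714 = 0.05949794
Posterior probability = posterior_odds / (1 + posterior_odds)
= 0.05949794 / (1 + 0.05949794)
= 0.05949794 / 1.05949794
= 0.0562

0.0562


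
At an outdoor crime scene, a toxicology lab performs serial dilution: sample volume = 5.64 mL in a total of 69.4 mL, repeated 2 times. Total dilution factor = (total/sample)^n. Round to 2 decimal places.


Dilution factor calculation:
Single dilution = V_total / V_sample = 69.4 / 5.64 ≈ 12.304965
Number of dilutions = 2
Total DF = (69.4 / 5.64)^2 (full precision, rounded at the end) = 151.41

151.41


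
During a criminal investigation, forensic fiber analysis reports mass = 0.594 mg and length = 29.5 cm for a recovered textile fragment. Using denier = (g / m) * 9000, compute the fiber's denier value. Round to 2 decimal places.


Denier calculation:
Mass in grams = 0.594 mg / 1000 = 0.000594 g
Length in meters = 29.5 cm / 100 = 0.295 m
Linear density = mass / length = 0.000594 / 0.295 = 0.00201356 g/m
Denier = (g/m) * 9000 = 0.00201356 * 9000 = 18.12

18.12


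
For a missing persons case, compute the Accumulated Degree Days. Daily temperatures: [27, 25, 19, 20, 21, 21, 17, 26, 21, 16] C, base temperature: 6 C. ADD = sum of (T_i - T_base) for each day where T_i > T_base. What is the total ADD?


Computing ADD day by day:
Day 1: max(0, 27 - 6) = 21
Day 2: max(0, 25 - 6) = 19
Day 3: max(0, 19 - 6) = 13
Day 4: max(0, 20 - 6) = 14
Day 5: max(0, 21 - 6) = 15
Day 6: max(0, 21 - 6) = 15
Day 7: max(0, 17 - 6) = 11
Day 8: max(0, 26 - 6) = 20
Day 9: max(0, 21 - 6) = 15
Day 10: max(0, 16 - 6) = 10
Total ADD = 153

153


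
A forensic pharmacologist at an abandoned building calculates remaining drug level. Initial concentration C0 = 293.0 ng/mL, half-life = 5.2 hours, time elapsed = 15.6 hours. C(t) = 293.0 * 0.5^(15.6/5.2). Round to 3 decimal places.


Drug concentration decay:
Number of half-lives = t / t_half = 15.6 / 5.2 = 3
Decay factor = 0.5^3 = 0.125
C(t) = 293.0 * 0.125 = 36.625 ng/mL

36.625


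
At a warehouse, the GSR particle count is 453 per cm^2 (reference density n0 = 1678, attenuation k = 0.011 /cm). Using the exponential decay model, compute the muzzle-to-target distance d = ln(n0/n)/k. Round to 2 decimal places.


GSR distance calculation:
n0/n = 1678 / 453 = 3.704194
ln(n0/n) = 1.309466
d = 1.309466 / 0.011 = 119.04 cm

119.04


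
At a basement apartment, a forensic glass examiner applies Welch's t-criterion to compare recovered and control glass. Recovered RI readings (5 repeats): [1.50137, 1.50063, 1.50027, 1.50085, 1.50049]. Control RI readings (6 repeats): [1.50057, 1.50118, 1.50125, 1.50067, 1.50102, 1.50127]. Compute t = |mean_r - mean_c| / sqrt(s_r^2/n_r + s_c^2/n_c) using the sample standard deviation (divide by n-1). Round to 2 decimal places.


Welch's t-criterion for glass RI comparison:
Recovered mean = sum / n_r = 7.50361 / 5 = 1.500722
Control mean = sum / n_c = 9.00596 / 6 = 1.5009933
Recovered sample variance s_r^2 = 1.7572e-07
Control sample variance s_c^2 = 9.23467e-08
Welch SE (unpooled) = sqrt(s_r^2/n_r + s_c^2/n_c) = sqrt(3.5144e-08 + 1.53911e-08) = sqrt(5.05351e-08) = 0.0002248
|mean_r - mean_c| = 0.000271333
t = 0.000271333 / 0.0002248 = 1.21

1.21


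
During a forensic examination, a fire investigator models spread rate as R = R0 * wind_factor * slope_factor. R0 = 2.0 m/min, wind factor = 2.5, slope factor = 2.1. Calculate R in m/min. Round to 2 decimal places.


Fire spread rate calculation:
R = R0 * wind_factor * slope_factor
= 2.0 * 2.5 * 2.1
= 5 * 2.1
= 10.50 m/min

10.50


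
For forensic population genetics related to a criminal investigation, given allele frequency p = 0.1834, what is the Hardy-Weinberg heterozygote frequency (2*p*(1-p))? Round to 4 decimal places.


Hardy-Weinberg heterozygote frequency:
q = 1 - p = 1 - 0.1834 = 0.8166
2pq = 2 * 0.1834 * 0.8166 = 0.2995

0.2995


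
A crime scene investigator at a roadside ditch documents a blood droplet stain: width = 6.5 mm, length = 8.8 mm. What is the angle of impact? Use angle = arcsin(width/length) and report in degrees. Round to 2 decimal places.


Blood spatter impact angle calculation:
width / length = 6.5 / 8.8 = 0.738636
angle = arcsin(0.738636)
angle = 47.62 degrees

47.62


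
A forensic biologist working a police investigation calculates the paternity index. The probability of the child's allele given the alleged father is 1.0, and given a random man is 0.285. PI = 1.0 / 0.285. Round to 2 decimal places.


Paternity Index calculation:
PI = P(allele|father) / P(allele|random)
PI = 1.0 / 0.285
PI = 3.51

3.51


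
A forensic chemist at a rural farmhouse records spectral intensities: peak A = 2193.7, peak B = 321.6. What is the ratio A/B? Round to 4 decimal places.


Spectral peak ratio:
Peak A = 2193.7 counts
Peak B = 321.6 counts
Ratio = 2193.7 / 321.6 = 6.8212

6.8212


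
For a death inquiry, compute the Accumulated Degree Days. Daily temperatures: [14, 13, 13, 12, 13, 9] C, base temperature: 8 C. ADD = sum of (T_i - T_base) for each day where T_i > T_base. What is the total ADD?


Computing ADD day by day:
Day 1: max(0, 14 - 8) = 6
Day 2: max(0, 13 - 8) = 5
Day 3: max(0, 13 - 8) = 5
Day 4: max(0, 12 - 8) = 4
Day 5: max(0, 13 - 8) = 5
Day 6: max(0, 9 - 8) = 1
Total ADD = 26

26


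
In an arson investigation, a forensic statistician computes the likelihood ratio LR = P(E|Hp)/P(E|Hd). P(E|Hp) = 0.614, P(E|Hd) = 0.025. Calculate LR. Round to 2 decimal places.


Likelihood ratio calculation:
LR = P(E|Hp) / P(E|Hd)
LR = 0.614 / 0.025
LR = 24.56

24.56


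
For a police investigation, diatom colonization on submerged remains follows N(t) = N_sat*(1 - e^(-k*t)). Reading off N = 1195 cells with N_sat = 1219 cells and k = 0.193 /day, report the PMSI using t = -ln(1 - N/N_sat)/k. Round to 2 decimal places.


PMSI from diatom colonization curve:
N / N_sat = 1195 / 1219 = 0.980312
1 - N/N_sat = 0.019688
ln(1 - N/N_sat) = -3.927746
t = -ln(1 - N/N_sat) / k = -(-3.927746) / 0.193 = 20.35 days

20.35


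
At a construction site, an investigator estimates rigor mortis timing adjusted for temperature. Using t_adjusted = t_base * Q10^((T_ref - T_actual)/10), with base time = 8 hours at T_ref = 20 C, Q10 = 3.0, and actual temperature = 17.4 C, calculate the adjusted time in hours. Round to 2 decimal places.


Rigor mortis time adjustment:
Exponent = (T_ref - T_actual) / 10 = (20 - 17.4) / 10 = 0.26
Q10 factor = 3.0^0.26 = 1.33061
t_adjusted = 8 * 1.33061 = 10.64 hours

10.64


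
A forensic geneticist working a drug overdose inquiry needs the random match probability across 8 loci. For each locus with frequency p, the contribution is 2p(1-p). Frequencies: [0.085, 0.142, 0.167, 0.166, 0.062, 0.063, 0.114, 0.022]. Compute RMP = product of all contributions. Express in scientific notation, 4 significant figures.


Computing RMP for 8 loci:
Locus 1: 2 * 0.085 * 0.915 = 0.15555
Locus 2: 2 * 0.142 * 0.858 = 0.243672
Locus 3: 2 * 0.167 * 0.833 = 0.278222
Locus 4: 2 * 0.166 * 0.834 = 0.276888
Locus 5: 2 * 0.062 * 0.938 = 0.116312
Locus 6: 2 * 0.063 * 0.937 = 0.118062
Locus 7: 2 * 0.114 * 0.886 = 0.202008
Locus 8: 2 * 0.022 * 0.978 = 0.043032
RMP = 3.486e-07

3.486e-07


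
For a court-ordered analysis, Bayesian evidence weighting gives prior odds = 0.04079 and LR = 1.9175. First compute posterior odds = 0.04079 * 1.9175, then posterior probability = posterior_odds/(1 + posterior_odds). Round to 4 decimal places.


Bayesian evidence evaluation:
Posterior odds = prior_odds * LR = 0.04079 * 1.9175 = 0.07821483
Posterior probability = posterior_odds / (1 + posterior_odds)
= 0.07821483 / (1 + 0.07821483)
= 0.07821483 / 1.07821483
= 0.0725

0.0725


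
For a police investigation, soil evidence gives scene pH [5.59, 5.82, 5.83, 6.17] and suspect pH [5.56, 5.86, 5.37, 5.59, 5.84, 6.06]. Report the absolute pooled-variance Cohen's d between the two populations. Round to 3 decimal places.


Pooled-variance Cohen's d for soil pH comparison:
Scene mean = 23.41 / 4 = 5.8525
Suspect mean = 34.28 / 6 = 5.713333
Scene sample variance s_s^2 = 0.057092
Suspect sample variance s_c^2 = 0.062867
Pooled variance = ((n_s-1)*s_s^2 + (n_c-1)*s_c^2) / (n_s + n_c - 2) = 0.060701
Pooled SD = sqrt(0.060701) = 0.246376
Mean difference = 0.139167
|d| = |0.139167| / 0.246376 = 0.565

0.565


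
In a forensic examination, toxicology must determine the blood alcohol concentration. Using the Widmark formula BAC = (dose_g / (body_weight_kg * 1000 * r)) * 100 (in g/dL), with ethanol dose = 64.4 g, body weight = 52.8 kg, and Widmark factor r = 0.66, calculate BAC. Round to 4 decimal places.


Applying the Widmark formula:
BAC = (dose_g / (body_wt * 1000 * r)) * 100
Denominator = 52.8 * 1000 * 0.66 = 34848
BAC = (64.4 / 34848) * 100
BAC = 0.1848 g/dL

0.1848


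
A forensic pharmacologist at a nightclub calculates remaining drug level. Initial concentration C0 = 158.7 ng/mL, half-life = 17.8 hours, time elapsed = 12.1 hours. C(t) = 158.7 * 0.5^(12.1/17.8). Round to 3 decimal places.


Drug concentration decay:
Number of half-lives = t / t_half = 12.1 / 17.8 = 0.679775
Decay factor = 0.5^0.679775 = 0.62426263
C(t) = 158.7 * 0.62426263 = 99.070 ng/mL

99.070


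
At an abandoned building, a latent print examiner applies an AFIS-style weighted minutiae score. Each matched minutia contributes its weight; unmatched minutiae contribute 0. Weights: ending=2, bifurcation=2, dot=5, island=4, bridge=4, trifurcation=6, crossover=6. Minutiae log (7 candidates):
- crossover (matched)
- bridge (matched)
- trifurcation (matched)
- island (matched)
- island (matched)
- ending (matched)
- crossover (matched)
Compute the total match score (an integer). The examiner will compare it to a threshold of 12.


Weighted minutiae match score:
  crossover: matched, +6 (running total 6)
  bridge: matched, +4 (running total 10)
  trifurcation: matched, +6 (running total 16)
  island: matched, +4 (running total 20)
  island: matched, +4 (running total 24)
  ending: matched, +2 (running total 26)
  crossover: matched, +6 (running total 32)
Total score = 32
Threshold = 12; verdict = identification

32


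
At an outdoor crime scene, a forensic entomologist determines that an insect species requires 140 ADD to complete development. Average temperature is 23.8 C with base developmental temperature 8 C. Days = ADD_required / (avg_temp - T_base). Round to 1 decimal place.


Insect development time:
Effective temperature = avg_temp - T_base = 23.8 - 8 = 15.8 C
Days = ADD / effective_temp = 140 / 15.8 = 8.9 days

8.9


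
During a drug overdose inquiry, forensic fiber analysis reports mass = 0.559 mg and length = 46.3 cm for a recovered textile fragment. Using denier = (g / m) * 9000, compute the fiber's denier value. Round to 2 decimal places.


Denier calculation:
Mass in grams = 0.559 mg / 1000 = 0.000559 g
Length in meters = 46.3 cm / 100 = 0.463 m
Linear density = mass / length = 0.000559 / 0.463 = 0.00120734 g/m
Denier = (g/m) * 9000 = 0.00120734 * 9000 = 10.87

10.87


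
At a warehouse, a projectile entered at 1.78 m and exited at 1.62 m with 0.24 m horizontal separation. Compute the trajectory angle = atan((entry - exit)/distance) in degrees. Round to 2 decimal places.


Bullet trajectory angle:
Height difference = 1.78 - 1.62 = 0.16 m
angle = atan(0.16 / 0.24)
angle = atan(0.666667)
angle = 33.69 degrees

33.69


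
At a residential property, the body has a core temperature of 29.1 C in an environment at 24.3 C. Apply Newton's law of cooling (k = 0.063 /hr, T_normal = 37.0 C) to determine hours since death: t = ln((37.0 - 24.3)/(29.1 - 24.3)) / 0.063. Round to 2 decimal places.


Using Newton's law of cooling:
t = ln((T_normal - T_ambient) / (T_body - T_ambient)) / k
T_normal - T_ambient = 12.7
T_body - T_ambient = 4.8
Ratio = 2.645833
ln(ratio) = 0.972986
t = 0.972986 / 0.063 = 15.44 hours

15.44


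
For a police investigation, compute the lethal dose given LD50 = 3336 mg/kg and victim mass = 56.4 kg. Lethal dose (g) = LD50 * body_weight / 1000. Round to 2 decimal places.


Lethal dose calculation:
Lethal dose = LD50 * body_weight / 1000
= 3336 * 56.4 / 1000
= 188150.4 / 1000
= 188.15 g

188.15


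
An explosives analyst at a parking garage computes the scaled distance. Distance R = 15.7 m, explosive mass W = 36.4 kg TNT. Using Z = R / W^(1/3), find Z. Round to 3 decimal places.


Scaled distance calculation:
W^(1/3) = 36.4^(1/3) = 3.314112
Z = R / W^(1/3) = 15.7 / 3.314112
Z = 4.737 m/kg^(1/3)

4.737


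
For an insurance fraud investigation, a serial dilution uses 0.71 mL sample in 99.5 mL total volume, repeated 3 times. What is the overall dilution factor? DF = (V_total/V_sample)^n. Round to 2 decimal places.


Dilution factor calculation:
Single dilution = V_total / V_sample = 99.5 / 0.71 ≈ 140.140845
Number of dilutions = 3
Total DF = (99.5 / 0.71)^3 (full precision, rounded at the end) = 2752290.02

2752290.02


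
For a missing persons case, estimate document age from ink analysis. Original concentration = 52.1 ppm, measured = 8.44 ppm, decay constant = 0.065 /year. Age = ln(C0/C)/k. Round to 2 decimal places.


Document age estimation:
C0/C = 52.1 / 8.44 = 6.172986
ln(C0/C) = 1.820183
t = 1.820183 / 0.065 = 28.00 years

28.00


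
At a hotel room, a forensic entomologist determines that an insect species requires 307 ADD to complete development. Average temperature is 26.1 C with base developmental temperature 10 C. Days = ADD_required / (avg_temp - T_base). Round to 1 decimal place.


Insect development time:
Effective temperature = avg_temp - T_base = 26.1 - 10 = 16.1 C
Days = ADD / effective_temp = 307 / 16.1 = 19.1 days

19.1
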